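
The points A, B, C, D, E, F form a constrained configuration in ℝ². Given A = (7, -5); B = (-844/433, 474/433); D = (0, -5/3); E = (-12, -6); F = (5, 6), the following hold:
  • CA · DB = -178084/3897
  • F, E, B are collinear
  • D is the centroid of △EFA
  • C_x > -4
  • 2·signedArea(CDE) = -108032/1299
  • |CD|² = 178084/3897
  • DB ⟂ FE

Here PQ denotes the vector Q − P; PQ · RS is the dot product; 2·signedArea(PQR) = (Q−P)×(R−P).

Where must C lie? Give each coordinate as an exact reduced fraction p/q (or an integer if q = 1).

C = (-1688/433, 5009/1299)

1. C_x = -1688/433  [2·signedArea(CDE) = -108032/1299 ∩ CA · DB = -178084/3897]
2. C_y = 5009/1299  [2·signedArea(CDE) = -108032/1299 ∩ CA · DB = -178084/3897]
   → C = (-1688/433, 5009/1299)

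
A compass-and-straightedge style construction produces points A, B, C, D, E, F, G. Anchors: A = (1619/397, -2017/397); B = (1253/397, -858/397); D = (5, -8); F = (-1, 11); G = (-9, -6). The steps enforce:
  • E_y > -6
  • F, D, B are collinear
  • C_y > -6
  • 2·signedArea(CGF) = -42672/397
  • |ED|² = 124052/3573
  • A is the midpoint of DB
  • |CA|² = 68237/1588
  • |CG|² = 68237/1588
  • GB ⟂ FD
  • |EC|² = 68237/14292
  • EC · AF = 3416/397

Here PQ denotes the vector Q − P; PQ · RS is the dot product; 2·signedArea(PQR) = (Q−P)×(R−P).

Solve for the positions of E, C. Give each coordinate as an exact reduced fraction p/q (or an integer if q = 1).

C = (-977/397, -4399/794)
E = (-335/1191, -6416/1191)

1. C_x = -977/397  [line -17·x + 8·y + 987/397 = 0 ∩ |CG|² = 68237/1588]
2. C_y = -4399/794  [line -17·x + 8·y + 987/397 = 0 ∩ |CG|² = 68237/1588]
   → C = (-977/397, -4399/794)
3. E_x = -335/1191  [line 2016/397·x + -6384/397·y + -33824/397 = 0 ∩ |EC|² = 68237/14292]
4. E_y = -6416/1191  [line 2016/397·x + -6384/397·y + -33824/397 = 0 ∩ |EC|² = 68237/14292]
   → E = (-335/1191, -6416/1191)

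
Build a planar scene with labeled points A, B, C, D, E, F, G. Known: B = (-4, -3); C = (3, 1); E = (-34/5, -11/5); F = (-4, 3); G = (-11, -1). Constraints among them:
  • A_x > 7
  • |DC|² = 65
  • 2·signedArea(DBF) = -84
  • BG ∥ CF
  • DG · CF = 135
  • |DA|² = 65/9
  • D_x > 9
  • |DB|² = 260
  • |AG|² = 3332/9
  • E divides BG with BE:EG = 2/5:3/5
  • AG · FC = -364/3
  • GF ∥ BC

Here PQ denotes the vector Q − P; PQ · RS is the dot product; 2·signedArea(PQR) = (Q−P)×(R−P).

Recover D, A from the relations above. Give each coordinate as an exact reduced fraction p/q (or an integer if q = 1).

1. D_x = 10  [2·signedArea(DBF) = -84 ∩ DG · CF = 135]
2. D_y = 5  [2·signedArea(DBF) = -84 ∩ DG · CF = 135]
   → D = (10, 5)
3. A_x = 23/3  [line -7·x + 2·y + 139/3 = 0 ∩ |AG|² = 3332/9]
4. A_y = 11/3  [line -7·x + 2·y + 139/3 = 0 ∩ |AG|² = 3332/9]
   → A = (23/3, 11/3)

A = (23/3, 11/3)
D = (10, 5)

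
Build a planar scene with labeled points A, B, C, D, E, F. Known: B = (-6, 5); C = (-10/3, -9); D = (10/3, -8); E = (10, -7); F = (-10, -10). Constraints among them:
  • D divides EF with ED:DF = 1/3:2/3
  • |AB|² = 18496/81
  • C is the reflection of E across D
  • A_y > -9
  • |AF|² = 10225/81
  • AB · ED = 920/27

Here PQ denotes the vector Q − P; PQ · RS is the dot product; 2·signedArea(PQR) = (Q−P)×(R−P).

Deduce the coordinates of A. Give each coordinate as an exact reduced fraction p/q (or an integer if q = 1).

A = (10/9, -25/3)

1. A_x = 10/9  [line 20/3·x + 1·y + 25/27 = 0 ∩ |AF|² = 10225/81]
2. A_y = -25/3  [line 20/3·x + 1·y + 25/27 = 0 ∩ |AF|² = 10225/81]
   → A = (10/9, -25/3)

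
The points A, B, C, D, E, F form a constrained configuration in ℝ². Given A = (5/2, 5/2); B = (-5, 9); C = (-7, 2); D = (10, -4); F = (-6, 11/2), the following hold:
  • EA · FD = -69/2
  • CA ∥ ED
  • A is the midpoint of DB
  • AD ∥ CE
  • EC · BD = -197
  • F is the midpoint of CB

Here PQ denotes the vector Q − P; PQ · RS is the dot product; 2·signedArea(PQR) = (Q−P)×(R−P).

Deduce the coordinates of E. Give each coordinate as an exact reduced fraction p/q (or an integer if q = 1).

1. E_x = 1/2  [CA ∥ ED ∩ AD ∥ CE]
2. E_y = -9/2  [CA ∥ ED ∩ AD ∥ CE]
   → E = (1/2, -9/2)

E = (1/2, -9/2)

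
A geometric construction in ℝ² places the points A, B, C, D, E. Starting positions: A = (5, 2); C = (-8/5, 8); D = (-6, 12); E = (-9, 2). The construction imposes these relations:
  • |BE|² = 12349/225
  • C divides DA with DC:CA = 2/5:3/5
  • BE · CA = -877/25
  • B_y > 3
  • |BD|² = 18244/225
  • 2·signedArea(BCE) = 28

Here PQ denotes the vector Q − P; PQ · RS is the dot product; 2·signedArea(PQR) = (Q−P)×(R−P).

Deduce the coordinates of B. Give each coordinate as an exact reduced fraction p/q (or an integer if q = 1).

1. B_x = -28/15  [2·signedArea(BCE) = 28 ∩ BE · CA = -877/25]
2. B_y = 4  [2·signedArea(BCE) = 28 ∩ BE · CA = -877/25]
   → B = (-28/15, 4)

B = (-28/15, 4)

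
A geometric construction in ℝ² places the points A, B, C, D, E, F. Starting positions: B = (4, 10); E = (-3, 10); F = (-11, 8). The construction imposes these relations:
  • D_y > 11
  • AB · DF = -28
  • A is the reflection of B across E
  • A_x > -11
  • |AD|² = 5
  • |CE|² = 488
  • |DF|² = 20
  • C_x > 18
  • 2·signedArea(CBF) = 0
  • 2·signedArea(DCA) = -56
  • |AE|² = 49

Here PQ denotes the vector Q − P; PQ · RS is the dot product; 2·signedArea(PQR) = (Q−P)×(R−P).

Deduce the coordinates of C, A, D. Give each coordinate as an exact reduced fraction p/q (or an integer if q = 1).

A = (-10, 10)
C = (19, 12)
D = (-9, 12)

1. C_x = 19  [line 2·x + -15·y + 142 = 0 ∩ |CE|² = 488]
2. C_y = 12  [line 2·x + -15·y + 142 = 0 ∩ |CE|² = 488]
   → C = (19, 12)
3. A_x = -10  [A is the reflection of B across E]
4. A_y = 10  [A is the reflection of B across E]
   → A = (-10, 10)
5. D_x = -9  [2·signedArea(DCA) = -56 ∩ AB · DF = -28]
6. D_y = 12  [2·signedArea(DCA) = -56 ∩ AB · DF = -28]
   → D = (-9, 12)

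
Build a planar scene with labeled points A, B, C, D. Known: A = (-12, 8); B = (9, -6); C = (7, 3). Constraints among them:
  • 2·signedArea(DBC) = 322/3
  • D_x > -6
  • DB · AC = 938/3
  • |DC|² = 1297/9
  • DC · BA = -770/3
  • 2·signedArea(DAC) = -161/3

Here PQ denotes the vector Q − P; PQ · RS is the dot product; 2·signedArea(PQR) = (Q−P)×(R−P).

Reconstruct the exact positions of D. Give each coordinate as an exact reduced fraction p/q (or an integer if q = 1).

1. D_x = -5  [2·signedArea(DAC) = -161/3 ∩ DB · AC = 938/3]
2. D_y = 10/3  [2·signedArea(DAC) = -161/3 ∩ DB · AC = 938/3]
   → D = (-5, 10/3)

D = (-5, 10/3)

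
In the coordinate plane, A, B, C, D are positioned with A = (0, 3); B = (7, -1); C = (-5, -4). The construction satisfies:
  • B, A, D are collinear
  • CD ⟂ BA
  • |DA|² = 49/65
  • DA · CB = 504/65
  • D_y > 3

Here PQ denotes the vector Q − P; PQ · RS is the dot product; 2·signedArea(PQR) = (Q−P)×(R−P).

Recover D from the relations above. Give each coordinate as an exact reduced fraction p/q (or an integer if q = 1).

D = (-49/65, 223/65)

1. D_x = -49/65  [B, A, D are collinear ∩ CD ⟂ BA]
2. D_y = 223/65  [B, A, D are collinear ∩ CD ⟂ BA]
   → D = (-49/65, 223/65)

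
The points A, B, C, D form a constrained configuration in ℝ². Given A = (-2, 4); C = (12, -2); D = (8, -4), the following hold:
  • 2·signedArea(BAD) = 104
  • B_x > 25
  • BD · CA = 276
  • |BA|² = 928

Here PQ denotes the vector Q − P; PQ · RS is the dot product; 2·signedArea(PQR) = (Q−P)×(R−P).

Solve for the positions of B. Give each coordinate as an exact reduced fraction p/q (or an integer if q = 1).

B = (26, -8)

1. B_x = 26  [2·signedArea(BAD) = 104 ∩ BD · CA = 276]
2. B_y = -8  [2·signedArea(BAD) = 104 ∩ BD · CA = 276]
   → B = (26, -8)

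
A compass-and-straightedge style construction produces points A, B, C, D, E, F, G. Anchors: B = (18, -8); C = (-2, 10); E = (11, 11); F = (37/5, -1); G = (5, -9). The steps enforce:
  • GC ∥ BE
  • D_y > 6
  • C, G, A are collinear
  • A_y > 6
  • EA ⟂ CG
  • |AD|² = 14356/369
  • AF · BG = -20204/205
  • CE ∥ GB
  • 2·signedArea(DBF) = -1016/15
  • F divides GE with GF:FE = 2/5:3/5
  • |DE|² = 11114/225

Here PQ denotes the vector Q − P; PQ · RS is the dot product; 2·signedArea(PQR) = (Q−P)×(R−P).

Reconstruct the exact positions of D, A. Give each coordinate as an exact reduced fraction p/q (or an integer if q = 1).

A = (-158/205, 1366/205)
D = (82/15, 20/3)

1. D_x = 82/15  [line -7·x + -53/5·y + 1634/15 = 0 ∩ |DE|² = 11114/225]
2. D_y = 20/3  [line -7·x + -53/5·y + 1634/15 = 0 ∩ |DE|² = 11114/225]
   → D = (82/15, 20/3)
3. A_x = -158/205  [C, G, A are collinear ∩ EA ⟂ CG]
4. A_y = 1366/205  [C, G, A are collinear ∩ EA ⟂ CG]
   → A = (-158/205, 1366/205)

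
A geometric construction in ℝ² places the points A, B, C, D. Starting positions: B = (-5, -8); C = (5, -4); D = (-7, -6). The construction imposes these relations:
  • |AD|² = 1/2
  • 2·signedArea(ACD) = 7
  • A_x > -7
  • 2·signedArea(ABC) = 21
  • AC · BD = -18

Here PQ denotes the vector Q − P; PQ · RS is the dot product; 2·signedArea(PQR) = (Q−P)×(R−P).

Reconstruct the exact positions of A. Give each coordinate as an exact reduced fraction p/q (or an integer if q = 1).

1. A_x = -13/2  [2·signedArea(ABC) = 21 ∩ 2·signedArea(ACD) = 7]
2. A_y = -13/2  [2·signedArea(ABC) = 21 ∩ 2·signedArea(ACD) = 7]
   → A = (-13/2, -13/2)

A = (-13/2, -13/2)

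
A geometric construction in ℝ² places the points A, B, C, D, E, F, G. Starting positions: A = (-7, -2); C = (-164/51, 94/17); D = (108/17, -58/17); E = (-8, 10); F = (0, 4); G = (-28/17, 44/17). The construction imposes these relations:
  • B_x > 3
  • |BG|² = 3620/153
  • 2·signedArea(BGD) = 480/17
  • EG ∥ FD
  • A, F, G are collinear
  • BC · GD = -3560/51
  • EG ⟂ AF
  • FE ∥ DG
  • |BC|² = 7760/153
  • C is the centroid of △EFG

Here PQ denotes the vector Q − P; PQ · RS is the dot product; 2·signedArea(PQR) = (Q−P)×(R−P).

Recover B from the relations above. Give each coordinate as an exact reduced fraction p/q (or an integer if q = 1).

B = (164/51, 42/17)

1. B_x = 164/51  [2·signedArea(BGD) = 480/17 ∩ BC · GD = -3560/51]
2. B_y = 42/17  [2·signedArea(BGD) = 480/17 ∩ BC · GD = -3560/51]
   → B = (164/51, 42/17)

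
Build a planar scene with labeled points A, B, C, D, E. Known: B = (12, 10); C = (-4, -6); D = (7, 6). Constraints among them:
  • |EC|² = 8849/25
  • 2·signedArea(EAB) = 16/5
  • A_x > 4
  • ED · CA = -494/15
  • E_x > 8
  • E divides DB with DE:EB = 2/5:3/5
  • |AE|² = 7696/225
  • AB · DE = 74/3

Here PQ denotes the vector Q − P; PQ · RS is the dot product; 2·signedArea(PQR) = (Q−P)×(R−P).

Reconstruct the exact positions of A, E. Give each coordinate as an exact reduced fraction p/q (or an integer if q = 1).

1. E_x = 9  [E divides DB with DE:EB = 2/5:3/5]
2. E_y = 38/5  [E divides DB with DE:EB = 2/5:3/5]
   → E = (9, 38/5)
3. A_x = 5  [AB · DE = 74/3 ∩ 2·signedArea(EAB) = 16/5]
4. A_y = 10/3  [AB · DE = 74/3 ∩ 2·signedArea(EAB) = 16/5]
   → A = (5, 10/3)

A = (5, 10/3)
E = (9, 38/5)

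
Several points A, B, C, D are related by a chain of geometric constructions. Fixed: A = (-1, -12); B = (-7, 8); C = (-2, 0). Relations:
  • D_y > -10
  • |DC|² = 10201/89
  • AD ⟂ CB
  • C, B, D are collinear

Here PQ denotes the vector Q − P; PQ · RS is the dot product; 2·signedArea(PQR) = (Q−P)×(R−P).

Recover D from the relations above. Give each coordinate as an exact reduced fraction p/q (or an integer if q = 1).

D = (327/89, -808/89)

1. D_x = 327/89  [C, B, D are collinear ∩ AD ⟂ CB]
2. D_y = -808/89  [C, B, D are collinear ∩ AD ⟂ CB]
   → D = (327/89, -808/89)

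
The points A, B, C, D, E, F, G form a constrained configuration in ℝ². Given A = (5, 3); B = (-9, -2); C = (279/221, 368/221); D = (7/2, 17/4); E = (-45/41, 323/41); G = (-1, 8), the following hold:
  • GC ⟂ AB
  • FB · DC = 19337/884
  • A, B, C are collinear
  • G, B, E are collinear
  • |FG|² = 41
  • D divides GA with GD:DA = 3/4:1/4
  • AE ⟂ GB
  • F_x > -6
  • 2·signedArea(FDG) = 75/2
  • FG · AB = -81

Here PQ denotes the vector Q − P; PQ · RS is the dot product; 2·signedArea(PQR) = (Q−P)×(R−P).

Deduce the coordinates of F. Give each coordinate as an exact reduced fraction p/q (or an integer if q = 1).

F = (-5, 3)

1. F_x = -5  [2·signedArea(FDG) = 75/2 ∩ FB · DC = 19337/884]
2. F_y = 3  [2·signedArea(FDG) = 75/2 ∩ FB · DC = 19337/884]
   → F = (-5, 3)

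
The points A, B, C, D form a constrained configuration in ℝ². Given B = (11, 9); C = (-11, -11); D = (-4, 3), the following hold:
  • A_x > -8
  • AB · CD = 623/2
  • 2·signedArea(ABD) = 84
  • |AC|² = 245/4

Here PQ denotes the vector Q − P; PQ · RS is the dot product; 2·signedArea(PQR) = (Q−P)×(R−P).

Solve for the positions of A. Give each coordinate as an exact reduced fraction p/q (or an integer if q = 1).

A = (-15/2, -4)

1. A_x = -15/2  [AB · CD = 623/2 ∩ 2·signedArea(ABD) = 84]
2. A_y = -4  [AB · CD = 623/2 ∩ 2·signedArea(ABD) = 84]
   → A = (-15/2, -4)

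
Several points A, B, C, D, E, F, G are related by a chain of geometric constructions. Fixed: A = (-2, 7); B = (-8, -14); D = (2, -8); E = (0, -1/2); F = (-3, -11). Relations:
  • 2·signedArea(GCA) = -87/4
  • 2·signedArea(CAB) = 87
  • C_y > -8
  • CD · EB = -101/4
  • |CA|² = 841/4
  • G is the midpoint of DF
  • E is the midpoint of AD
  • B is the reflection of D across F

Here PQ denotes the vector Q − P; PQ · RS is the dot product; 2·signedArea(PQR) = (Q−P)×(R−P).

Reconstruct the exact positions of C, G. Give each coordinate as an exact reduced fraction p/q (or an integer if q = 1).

1. C_x = -2  [2·signedArea(CAB) = 87 ∩ CD · EB = -101/4]
2. C_y = -15/2  [2·signedArea(CAB) = 87 ∩ CD · EB = -101/4]
   → C = (-2, -15/2)
3. G_x = -1/2  [G is the midpoint of DF]
4. G_y = -19/2  [G is the midpoint of DF]
   → G = (-1/2, -19/2)

C = (-2, -15/2)
G = (-1/2, -19/2)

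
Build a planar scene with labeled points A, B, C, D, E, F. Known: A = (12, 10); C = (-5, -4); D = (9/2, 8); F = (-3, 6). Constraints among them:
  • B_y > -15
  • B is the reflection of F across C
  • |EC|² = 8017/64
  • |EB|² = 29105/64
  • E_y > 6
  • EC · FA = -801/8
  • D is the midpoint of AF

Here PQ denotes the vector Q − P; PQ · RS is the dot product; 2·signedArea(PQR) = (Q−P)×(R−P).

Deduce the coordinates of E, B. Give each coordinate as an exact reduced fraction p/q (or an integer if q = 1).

B = (-7, -14)
E = (-9/8, 13/2)

1. E_x = -9/8  [line -15·x + -4·y + 73/8 = 0 ∩ |EC|² = 8017/64]
2. E_y = 13/2  [line -15·x + -4·y + 73/8 = 0 ∩ |EC|² = 8017/64]
   → E = (-9/8, 13/2)
3. B_x = -7  [B is the reflection of F across C]
4. B_y = -14  [B is the reflection of F across C]
   → B = (-7, -14)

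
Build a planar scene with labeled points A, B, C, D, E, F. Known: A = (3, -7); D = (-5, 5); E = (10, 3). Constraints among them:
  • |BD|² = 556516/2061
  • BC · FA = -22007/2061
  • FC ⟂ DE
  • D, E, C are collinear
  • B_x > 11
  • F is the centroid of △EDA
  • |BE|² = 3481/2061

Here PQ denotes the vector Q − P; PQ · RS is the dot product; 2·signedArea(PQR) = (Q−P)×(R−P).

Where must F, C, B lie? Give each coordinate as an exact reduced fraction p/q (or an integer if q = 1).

B = (2585/229, 1943/687)
C = (720/229, 2689/687)
F = (8/3, 1/3)

1. F_x = 8/3  [F is the centroid of △EDA]
2. F_y = 1/3  [F is the centroid of △EDA]
   → F = (8/3, 1/3)
3. C_x = 720/229  [D, E, C are collinear ∩ FC ⟂ DE]
4. C_y = 2689/687  [D, E, C are collinear ∩ FC ⟂ DE]
   → C = (720/229, 2689/687)
5. B_x = 2585/229  [line -1/3·x + 22/3·y + -34991/2061 = 0 ∩ |BD|² = 556516/2061]
6. B_y = 1943/687  [line -1/3·x + 22/3·y + -34991/2061 = 0 ∩ |BD|² = 556516/2061]
   → B = (2585/229, 1943/687)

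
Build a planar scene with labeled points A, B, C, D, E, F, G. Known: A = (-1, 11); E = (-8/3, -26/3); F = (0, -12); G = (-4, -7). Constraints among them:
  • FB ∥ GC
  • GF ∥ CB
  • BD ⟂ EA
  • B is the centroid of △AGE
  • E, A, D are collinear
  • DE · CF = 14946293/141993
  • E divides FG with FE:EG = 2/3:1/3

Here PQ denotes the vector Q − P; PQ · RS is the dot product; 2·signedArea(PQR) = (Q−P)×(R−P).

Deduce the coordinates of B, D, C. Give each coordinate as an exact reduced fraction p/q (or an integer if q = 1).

B = (-23/9, -14/9)
C = (-59/9, 31/9)
D = (-65239/31554, -50389/31554)

1. B_x = -23/9  [B is the centroid of △AGE]
2. B_y = -14/9  [B is the centroid of △AGE]
   → B = (-23/9, -14/9)
3. D_x = -65239/31554  [E, A, D are collinear ∩ BD ⟂ EA]
4. D_y = -50389/31554  [E, A, D are collinear ∩ BD ⟂ EA]
   → D = (-65239/31554, -50389/31554)
5. C_x = -59/9  [GF ∥ CB ∩ FB ∥ GC]
6. C_y = 31/9  [GF ∥ CB ∩ FB ∥ GC]
   → C = (-59/9, 31/9)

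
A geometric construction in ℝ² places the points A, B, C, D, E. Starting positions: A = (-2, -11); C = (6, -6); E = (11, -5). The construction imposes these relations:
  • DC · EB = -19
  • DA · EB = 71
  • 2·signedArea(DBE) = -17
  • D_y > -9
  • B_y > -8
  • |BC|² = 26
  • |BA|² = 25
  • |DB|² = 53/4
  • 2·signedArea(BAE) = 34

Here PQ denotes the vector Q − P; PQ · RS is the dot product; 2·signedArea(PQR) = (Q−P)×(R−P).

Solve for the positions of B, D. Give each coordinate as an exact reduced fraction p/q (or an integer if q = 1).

1. B_x = 1  [line -6·x + 13·y + 97 = 0 ∩ |BA|² = 25]
2. B_y = -7  [line -6·x + 13·y + 97 = 0 ∩ |BA|² = 25]
   → B = (1, -7)
3. D_x = 9/2  [DC · EB = -19 ∩ 2·signedArea(DBE) = -17]
4. D_y = -8  [DC · EB = -19 ∩ 2·signedArea(DBE) = -17]
   → D = (9/2, -8)

B = (1, -7)
D = (9/2, -8)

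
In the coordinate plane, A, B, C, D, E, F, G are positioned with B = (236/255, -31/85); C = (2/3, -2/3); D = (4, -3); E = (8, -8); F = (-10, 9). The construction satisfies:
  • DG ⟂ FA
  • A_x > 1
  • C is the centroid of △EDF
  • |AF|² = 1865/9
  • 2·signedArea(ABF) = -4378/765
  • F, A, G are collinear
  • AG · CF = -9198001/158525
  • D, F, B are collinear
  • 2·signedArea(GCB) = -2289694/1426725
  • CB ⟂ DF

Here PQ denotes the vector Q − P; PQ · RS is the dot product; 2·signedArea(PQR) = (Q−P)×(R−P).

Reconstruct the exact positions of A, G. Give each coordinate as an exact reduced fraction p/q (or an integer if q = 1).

1. A_x = 302/255  [line -796/85·x + -2786/255·y + 1592/153 = 0 ∩ |AF|² = 1865/9]
2. A_y = -16/255  [line -796/85·x + -2786/255·y + 1592/153 = 0 ∩ |AF|² = 1865/9]
   → A = (302/255, -16/255)
3. G_x = 684942/158525  [AG · CF = -9198001/158525 ∩ F, A, G are collinear]
4. G_y = -412831/158525  [AG · CF = -9198001/158525 ∩ F, A, G are collinear]
   → G = (684942/158525, -412831/158525)

A = (302/255, -16/255)
G = (684942/158525, -412831/158525)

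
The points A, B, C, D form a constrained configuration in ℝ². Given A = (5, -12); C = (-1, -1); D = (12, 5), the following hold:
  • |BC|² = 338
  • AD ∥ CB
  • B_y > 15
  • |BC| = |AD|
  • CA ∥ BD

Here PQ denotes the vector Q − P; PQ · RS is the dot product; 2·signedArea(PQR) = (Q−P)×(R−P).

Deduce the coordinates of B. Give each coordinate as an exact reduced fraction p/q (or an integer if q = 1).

1. B_x = 6  [CA ∥ BD ∩ AD ∥ CB]
2. B_y = 16  [CA ∥ BD ∩ AD ∥ CB]
   → B = (6, 16)

B = (6, 16)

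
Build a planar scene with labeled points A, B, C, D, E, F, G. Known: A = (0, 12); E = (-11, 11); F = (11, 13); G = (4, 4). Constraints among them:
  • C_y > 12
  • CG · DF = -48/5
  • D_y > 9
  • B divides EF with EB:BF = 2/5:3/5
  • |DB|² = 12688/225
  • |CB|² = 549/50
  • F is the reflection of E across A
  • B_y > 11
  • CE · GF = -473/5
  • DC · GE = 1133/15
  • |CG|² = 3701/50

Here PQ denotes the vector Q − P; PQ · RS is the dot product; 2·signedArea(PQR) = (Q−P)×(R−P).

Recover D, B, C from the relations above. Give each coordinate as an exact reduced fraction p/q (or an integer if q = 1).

1. B_x = -11/5  [B divides EF with EB:BF = 2/5:3/5]
2. B_y = 59/5  [B divides EF with EB:BF = 2/5:3/5]
   → B = (-11/5, 59/5)
3. C_x = 11/10  [line -7·x + -9·y + 583/5 = 0 ∩ |CG|² = 3701/50]
4. C_y = 121/10  [line -7·x + -9·y + 583/5 = 0 ∩ |CG|² = 3701/50]
   → C = (11/10, 121/10)
5. D_x = 5  [DC · GE = 1133/15 ∩ CG · DF = -48/5]
6. D_y = 29/3  [DC · GE = 1133/15 ∩ CG · DF = -48/5]
   → D = (5, 29/3)

B = (-11/5, 59/5)
C = (11/10, 121/10)
D = (5, 29/3)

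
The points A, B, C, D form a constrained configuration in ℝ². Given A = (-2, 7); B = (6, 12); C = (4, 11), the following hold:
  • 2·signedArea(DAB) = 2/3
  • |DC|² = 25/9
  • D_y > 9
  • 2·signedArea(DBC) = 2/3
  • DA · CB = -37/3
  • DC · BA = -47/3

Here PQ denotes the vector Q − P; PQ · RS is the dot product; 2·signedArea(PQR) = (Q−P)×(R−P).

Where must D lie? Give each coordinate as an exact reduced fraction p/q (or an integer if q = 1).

D = (8/3, 10)

1. D_x = 8/3  [DA · CB = -37/3 ∩ 2·signedArea(DAB) = 2/3]
2. D_y = 10  [DA · CB = -37/3 ∩ 2·signedArea(DAB) = 2/3]
   → D = (8/3, 10)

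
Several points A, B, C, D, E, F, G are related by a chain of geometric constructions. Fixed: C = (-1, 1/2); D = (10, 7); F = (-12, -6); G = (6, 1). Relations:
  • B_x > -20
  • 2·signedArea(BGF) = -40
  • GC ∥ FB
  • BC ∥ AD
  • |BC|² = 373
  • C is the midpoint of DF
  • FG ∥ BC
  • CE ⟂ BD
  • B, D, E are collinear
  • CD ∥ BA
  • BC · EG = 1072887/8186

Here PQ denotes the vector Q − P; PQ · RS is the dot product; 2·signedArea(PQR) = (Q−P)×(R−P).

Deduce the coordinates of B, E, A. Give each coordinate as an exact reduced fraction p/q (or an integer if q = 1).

1. B_x = -19  [FG ∥ BC ∩ GC ∥ FB]
2. B_y = -13/2  [FG ∥ BC ∩ GC ∥ FB]
   → B = (-19, -13/2)
3. E_x = -6253/4093  [B, D, E are collinear ∩ CE ⟂ BD]
4. E_y = 13373/8186  [B, D, E are collinear ∩ CE ⟂ BD]
   → E = (-6253/4093, 13373/8186)
5. A_x = -8  [BC ∥ AD ∩ CD ∥ BA]
6. A_y = 0  [BC ∥ AD ∩ CD ∥ BA]
   → A = (-8, 0)

A = (-8, 0)
B = (-19, -13/2)
E = (-6253/4093, 13373/8186)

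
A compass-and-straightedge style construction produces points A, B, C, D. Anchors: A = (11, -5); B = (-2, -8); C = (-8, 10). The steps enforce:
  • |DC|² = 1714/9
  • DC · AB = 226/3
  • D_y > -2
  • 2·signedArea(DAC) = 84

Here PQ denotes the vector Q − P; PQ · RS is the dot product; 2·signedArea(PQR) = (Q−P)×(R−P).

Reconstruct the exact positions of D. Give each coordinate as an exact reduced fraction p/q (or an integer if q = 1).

D = (1/3, -1)

1. D_x = 1/3  [2·signedArea(DAC) = 84 ∩ DC · AB = 226/3]
2. D_y = -1  [2·signedArea(DAC) = 84 ∩ DC · AB = 226/3]
   → D = (1/3, -1)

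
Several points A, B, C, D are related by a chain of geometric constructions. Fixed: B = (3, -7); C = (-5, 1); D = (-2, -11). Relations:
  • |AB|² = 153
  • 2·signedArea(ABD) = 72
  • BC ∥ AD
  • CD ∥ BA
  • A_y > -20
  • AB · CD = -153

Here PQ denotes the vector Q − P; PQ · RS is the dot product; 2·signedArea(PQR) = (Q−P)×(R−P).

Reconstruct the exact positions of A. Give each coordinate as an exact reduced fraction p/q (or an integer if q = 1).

1. A_x = 6  [BC ∥ AD ∩ CD ∥ BA]
2. A_y = -19  [BC ∥ AD ∩ CD ∥ BA]
   → A = (6, -19)

A = (6, -19)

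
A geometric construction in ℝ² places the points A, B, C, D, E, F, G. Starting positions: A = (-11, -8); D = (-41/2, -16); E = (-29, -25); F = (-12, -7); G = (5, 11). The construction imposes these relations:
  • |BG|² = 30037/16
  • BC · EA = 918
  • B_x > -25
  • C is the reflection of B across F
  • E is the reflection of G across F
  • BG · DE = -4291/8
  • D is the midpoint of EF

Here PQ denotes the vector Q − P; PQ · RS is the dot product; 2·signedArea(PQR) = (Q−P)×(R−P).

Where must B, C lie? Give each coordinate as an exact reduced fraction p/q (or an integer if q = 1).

B = (-99/4, -41/2)
C = (3/4, 13/2)

1. B_x = -99/4  [line 17/2·x + 9·y + 3159/8 = 0 ∩ |BG|² = 30037/16]
2. B_y = -41/2  [line 17/2·x + 9·y + 3159/8 = 0 ∩ |BG|² = 30037/16]
   → B = (-99/4, -41/2)
3. C_x = 3/4  [C is the reflection of B across F]
4. C_y = 13/2  [C is the reflection of B across F]
   → C = (3/4, 13/2)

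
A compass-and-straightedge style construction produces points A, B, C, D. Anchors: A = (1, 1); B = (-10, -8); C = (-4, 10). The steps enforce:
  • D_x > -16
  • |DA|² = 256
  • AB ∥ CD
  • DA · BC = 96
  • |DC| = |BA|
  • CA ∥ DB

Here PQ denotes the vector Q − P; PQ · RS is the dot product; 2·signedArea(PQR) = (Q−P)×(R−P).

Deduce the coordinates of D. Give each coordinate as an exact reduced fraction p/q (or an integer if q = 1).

D = (-15, 1)

1. D_x = -15  [CA ∥ DB ∩ AB ∥ CD]
2. D_y = 1  [CA ∥ DB ∩ AB ∥ CD]
   → D = (-15, 1)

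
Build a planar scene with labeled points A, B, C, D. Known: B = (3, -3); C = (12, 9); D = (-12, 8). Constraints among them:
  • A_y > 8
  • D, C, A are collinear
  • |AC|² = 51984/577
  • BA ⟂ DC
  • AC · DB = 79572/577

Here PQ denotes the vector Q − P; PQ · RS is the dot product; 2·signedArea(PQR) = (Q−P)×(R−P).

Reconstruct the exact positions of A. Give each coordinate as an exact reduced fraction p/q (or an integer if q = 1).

1. A_x = 1452/577  [D, C, A are collinear ∩ BA ⟂ DC]
2. A_y = 4965/577  [D, C, A are collinear ∩ BA ⟂ DC]
   → A = (1452/577, 4965/577)

A = (1452/577, 4965/577)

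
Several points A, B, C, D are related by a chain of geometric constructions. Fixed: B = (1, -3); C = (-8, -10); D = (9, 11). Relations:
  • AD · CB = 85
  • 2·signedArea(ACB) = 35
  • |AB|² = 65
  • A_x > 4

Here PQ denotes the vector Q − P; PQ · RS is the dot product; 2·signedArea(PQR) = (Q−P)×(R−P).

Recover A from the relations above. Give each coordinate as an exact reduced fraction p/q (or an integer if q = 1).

1. A_x = 5  [AD · CB = 85 ∩ 2·signedArea(ACB) = 35]
2. A_y = 4  [AD · CB = 85 ∩ 2·signedArea(ACB) = 35]
   → A = (5, 4)

A = (5, 4)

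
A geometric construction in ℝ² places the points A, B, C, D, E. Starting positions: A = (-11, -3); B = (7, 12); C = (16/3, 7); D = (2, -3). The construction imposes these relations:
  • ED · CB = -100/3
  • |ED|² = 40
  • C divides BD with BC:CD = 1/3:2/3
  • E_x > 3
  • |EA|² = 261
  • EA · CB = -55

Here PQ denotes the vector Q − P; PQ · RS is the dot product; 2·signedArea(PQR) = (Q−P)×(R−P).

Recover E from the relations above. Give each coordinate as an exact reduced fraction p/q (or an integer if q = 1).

E = (4, 3)

1. E_x = 4  [line -5/3·x + -5·y + 65/3 = 0 ∩ |ED|² = 40]
2. E_y = 3  [line -5/3·x + -5·y + 65/3 = 0 ∩ |ED|² = 40]
   → E = (4, 3)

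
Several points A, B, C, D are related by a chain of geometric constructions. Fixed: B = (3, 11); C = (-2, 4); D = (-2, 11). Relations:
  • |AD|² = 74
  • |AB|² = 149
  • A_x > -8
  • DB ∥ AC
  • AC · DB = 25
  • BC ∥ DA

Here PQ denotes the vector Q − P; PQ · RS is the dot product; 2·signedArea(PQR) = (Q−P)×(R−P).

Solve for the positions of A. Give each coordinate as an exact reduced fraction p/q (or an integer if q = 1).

1. A_x = -7  [DB ∥ AC ∩ BC ∥ DA]
2. A_y = 4  [DB ∥ AC ∩ BC ∥ DA]
   → A = (-7, 4)

A = (-7, 4)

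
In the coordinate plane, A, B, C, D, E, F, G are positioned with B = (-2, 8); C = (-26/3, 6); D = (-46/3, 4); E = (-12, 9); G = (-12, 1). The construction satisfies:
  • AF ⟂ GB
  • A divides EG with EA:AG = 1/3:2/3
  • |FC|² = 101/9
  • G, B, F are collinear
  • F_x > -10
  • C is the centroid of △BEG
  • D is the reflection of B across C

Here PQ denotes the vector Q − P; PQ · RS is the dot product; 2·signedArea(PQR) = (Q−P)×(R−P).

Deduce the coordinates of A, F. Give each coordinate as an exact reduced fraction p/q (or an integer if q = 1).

1. A_x = -12  [A divides EG with EA:AG = 1/3:2/3]
2. A_y = 19/3  [A divides EG with EA:AG = 1/3:2/3]
   → A = (-12, 19/3)
3. F_x = -4244/447  [G, B, F are collinear ∩ AF ⟂ GB]
4. F_y = 1231/447  [G, B, F are collinear ∩ AF ⟂ GB]
   → F = (-4244/447, 1231/447)

A = (-12, 19/3)
F = (-4244/447, 1231/447)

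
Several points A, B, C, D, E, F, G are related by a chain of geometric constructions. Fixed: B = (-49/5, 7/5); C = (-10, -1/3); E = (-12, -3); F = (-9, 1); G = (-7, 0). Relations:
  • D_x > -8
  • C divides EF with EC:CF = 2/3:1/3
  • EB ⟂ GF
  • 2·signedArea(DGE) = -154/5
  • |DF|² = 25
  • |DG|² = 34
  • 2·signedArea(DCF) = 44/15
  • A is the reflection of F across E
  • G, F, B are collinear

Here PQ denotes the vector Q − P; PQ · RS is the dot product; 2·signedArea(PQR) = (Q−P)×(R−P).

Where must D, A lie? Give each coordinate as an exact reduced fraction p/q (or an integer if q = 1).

A = (-15, -7)
D = (-38/5, 29/5)

1. D_x = -38/5  [2·signedArea(DCF) = 44/15 ∩ 2·signedArea(DGE) = -154/5]
2. D_y = 29/5  [2·signedArea(DCF) = 44/15 ∩ 2·signedArea(DGE) = -154/5]
   → D = (-38/5, 29/5)
3. A_x = -15  [A is the reflection of F across E]
4. A_y = -7  [A is the reflection of F across E]
   → A = (-15, -7)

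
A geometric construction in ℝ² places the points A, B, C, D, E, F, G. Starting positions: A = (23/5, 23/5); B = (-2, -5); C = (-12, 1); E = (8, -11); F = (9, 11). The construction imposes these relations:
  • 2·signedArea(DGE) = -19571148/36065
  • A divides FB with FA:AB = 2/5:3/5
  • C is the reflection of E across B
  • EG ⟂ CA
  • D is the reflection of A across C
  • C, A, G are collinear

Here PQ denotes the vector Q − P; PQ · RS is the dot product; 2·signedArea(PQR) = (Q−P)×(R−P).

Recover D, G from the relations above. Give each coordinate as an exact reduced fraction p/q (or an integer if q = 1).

1. D_x = -143/5  [D is the reflection of A across C]
2. D_y = -13/5  [D is the reflection of A across C]
   → D = (-143/5, -13/5)
3. G_x = 33296/7213  [C, A, G are collinear ∩ EG ⟂ CA]
4. G_y = 33205/7213  [C, A, G are collinear ∩ EG ⟂ CA]
   → G = (33296/7213, 33205/7213)

D = (-143/5, -13/5)
G = (33296/7213, 33205/7213)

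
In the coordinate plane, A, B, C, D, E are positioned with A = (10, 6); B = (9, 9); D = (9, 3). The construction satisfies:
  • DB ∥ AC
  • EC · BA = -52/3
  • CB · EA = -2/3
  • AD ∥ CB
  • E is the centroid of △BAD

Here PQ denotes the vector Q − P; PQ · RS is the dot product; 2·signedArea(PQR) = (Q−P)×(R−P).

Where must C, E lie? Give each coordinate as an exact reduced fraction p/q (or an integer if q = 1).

C = (10, 12)
E = (28/3, 6)

1. C_x = 10  [AD ∥ CB ∩ DB ∥ AC]
2. C_y = 12  [AD ∥ CB ∩ DB ∥ AC]
   → C = (10, 12)
3. E_x = 28/3  [E is the centroid of △BAD]
4. E_y = 6  [E is the centroid of △BAD]
   → E = (28/3, 6)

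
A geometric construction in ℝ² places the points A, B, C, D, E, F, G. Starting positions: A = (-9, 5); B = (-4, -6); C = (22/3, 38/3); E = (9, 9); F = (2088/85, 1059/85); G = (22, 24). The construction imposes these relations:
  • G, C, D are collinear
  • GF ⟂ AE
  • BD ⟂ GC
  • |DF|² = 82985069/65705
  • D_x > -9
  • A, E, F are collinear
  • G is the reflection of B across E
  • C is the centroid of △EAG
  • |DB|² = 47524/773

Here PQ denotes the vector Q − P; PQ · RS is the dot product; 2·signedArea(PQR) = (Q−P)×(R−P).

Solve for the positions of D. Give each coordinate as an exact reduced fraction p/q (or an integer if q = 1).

D = (-6798/773, 158/773)

1. D_x = -6798/773  [G, C, D are collinear ∩ BD ⟂ GC]
2. D_y = 158/773  [G, C, D are collinear ∩ BD ⟂ GC]
   → D = (-6798/773, 158/773)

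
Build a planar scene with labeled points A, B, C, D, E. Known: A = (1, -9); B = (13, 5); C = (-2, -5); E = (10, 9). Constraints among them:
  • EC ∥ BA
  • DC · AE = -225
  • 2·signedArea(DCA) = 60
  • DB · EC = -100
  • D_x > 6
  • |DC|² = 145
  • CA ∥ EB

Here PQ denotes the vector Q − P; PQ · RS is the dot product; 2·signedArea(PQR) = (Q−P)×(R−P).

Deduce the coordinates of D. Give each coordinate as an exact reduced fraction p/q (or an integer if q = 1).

D = (7, 3)

1. D_x = 7  [2·signedArea(DCA) = 60 ∩ DC · AE = -225]
2. D_y = 3  [2·signedArea(DCA) = 60 ∩ DC · AE = -225]
   → D = (7, 3)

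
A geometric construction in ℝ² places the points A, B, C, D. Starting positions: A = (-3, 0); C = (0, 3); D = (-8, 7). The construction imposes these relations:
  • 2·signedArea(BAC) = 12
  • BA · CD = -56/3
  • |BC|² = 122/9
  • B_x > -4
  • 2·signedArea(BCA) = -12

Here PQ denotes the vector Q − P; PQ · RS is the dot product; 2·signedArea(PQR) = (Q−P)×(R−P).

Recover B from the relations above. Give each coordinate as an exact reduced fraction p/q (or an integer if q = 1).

1. B_x = -11/3  [2·signedArea(BAC) = 12 ∩ BA · CD = -56/3]
2. B_y = 10/3  [2·signedArea(BAC) = 12 ∩ BA · CD = -56/3]
   → B = (-11/3, 10/3)

B = (-11/3, 10/3)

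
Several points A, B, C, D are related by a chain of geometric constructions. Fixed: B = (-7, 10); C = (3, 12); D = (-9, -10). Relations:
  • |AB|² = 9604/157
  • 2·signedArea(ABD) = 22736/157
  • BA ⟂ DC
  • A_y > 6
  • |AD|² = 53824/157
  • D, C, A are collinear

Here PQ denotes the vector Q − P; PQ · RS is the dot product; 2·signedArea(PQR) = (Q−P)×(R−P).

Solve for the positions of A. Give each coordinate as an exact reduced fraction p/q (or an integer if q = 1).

A = (-21/157, 982/157)

1. A_x = -21/157  [D, C, A are collinear ∩ BA ⟂ DC]
2. A_y = 982/157  [D, C, A are collinear ∩ BA ⟂ DC]
   → A = (-21/157, 982/157)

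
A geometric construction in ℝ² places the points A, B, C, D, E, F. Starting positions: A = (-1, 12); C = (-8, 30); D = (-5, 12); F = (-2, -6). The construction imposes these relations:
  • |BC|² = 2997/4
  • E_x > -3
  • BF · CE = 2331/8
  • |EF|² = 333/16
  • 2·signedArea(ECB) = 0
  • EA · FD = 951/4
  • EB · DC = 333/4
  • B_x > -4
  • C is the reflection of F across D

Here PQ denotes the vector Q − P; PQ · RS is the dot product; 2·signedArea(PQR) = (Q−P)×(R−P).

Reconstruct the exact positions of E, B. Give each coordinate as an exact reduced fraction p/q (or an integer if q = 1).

B = (-7/2, 3)
E = (-11/4, -3/2)

1. E_x = -11/4  [line 3·x + -18·y + -75/4 = 0 ∩ |EF|² = 333/16]
2. E_y = -3/2  [line 3·x + -18·y + -75/4 = 0 ∩ |EF|² = 333/16]
   → E = (-11/4, -3/2)
3. B_x = -7/2  [2·signedArea(ECB) = 0 ∩ BF · CE = 2331/8]
4. B_y = 3  [2·signedArea(ECB) = 0 ∩ BF · CE = 2331/8]
   → B = (-7/2, 3)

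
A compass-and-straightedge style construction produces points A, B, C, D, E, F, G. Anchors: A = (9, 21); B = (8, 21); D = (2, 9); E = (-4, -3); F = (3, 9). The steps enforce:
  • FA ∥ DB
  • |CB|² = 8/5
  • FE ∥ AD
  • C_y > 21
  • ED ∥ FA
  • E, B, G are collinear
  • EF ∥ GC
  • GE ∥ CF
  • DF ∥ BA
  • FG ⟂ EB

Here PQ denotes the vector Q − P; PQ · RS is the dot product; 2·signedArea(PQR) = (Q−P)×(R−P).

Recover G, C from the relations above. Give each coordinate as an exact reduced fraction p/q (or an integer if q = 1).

C = (46/5, 107/5)
G = (11/5, 47/5)

1. G_x = 11/5  [E, B, G are collinear ∩ FG ⟂ EB]
2. G_y = 47/5  [E, B, G are collinear ∩ FG ⟂ EB]
   → G = (11/5, 47/5)
3. C_x = 46/5  [GE ∥ CF ∩ EF ∥ GC]
4. C_y = 107/5  [GE ∥ CF ∩ EF ∥ GC]
   → C = (46/5, 107/5)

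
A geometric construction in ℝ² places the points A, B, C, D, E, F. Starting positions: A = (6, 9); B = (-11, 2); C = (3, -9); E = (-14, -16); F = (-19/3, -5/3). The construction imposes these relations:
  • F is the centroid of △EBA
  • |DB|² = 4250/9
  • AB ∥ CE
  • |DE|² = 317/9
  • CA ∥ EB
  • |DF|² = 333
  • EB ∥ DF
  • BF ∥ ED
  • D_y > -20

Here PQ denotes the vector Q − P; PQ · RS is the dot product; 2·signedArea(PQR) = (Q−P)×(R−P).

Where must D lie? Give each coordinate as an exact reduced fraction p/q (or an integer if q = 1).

D = (-28/3, -59/3)

1. D_x = -28/3  [EB ∥ DF ∩ BF ∥ ED]
2. D_y = -59/3  [EB ∥ DF ∩ BF ∥ ED]
   → D = (-28/3, -59/3)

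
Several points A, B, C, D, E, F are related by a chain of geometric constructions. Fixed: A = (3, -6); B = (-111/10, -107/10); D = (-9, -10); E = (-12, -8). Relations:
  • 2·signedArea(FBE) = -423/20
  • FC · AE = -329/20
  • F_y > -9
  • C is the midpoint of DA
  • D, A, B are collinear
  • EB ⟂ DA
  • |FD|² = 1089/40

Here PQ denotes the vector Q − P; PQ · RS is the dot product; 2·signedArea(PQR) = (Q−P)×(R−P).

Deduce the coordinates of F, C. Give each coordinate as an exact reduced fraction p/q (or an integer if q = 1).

C = (-3, -8)
F = (-81/20, -167/20)

1. F_x = -81/20  [line -27/10·x + -9/10·y + -369/20 = 0 ∩ |FD|² = 1089/40]
2. F_y = -167/20  [line -27/10·x + -9/10·y + -369/20 = 0 ∩ |FD|² = 1089/40]
   → F = (-81/20, -167/20)
3. C_x = -3  [FC · AE = -329/20 ∩ C is the midpoint of DA]
4. C_y = -8  [FC · AE = -329/20 ∩ C is the midpoint of DA]
   → C = (-3, -8)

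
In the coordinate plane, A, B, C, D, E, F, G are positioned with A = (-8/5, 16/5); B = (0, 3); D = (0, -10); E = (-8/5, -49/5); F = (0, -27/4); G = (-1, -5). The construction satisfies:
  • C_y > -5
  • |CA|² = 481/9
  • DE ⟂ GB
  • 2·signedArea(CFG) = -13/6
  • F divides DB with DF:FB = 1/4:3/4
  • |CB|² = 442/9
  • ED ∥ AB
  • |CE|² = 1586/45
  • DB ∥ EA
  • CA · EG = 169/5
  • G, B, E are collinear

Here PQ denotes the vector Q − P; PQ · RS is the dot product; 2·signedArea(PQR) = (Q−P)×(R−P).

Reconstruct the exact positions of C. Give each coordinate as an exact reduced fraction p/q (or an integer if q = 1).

C = (-1/3, -4)

1. C_x = -1/3  [2·signedArea(CFG) = -13/6 ∩ CA · EG = 169/5]
2. C_y = -4  [2·signedArea(CFG) = -13/6 ∩ CA · EG = 169/5]
   → C = (-1/3, -4)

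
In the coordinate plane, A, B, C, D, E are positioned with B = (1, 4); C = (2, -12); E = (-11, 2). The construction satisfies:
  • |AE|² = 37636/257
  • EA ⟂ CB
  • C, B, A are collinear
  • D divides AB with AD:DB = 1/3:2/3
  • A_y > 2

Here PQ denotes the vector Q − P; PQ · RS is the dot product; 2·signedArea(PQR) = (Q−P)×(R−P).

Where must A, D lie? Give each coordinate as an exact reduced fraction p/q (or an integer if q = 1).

1. A_x = 277/257  [C, B, A are collinear ∩ EA ⟂ CB]
2. A_y = 708/257  [C, B, A are collinear ∩ EA ⟂ CB]
   → A = (277/257, 708/257)
3. D_x = 811/771  [D divides AB with AD:DB = 1/3:2/3]
4. D_y = 2444/771  [D divides AB with AD:DB = 1/3:2/3]
   → D = (811/771, 2444/771)

A = (277/257, 708/257)
D = (811/771, 2444/771)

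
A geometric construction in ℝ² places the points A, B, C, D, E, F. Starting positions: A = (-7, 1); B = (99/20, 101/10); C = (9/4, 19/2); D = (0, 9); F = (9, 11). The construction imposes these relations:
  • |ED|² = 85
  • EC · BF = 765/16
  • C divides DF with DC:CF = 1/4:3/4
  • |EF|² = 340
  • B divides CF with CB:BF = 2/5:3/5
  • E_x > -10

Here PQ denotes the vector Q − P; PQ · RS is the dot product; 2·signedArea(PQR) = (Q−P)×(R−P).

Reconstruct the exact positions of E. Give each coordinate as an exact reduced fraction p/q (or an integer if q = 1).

E = (-9, 7)

1. E_x = -9  [line -81/20·x + -9/10·y + -603/20 = 0 ∩ |EF|² = 340]
2. E_y = 7  [line -81/20·x + -9/10·y + -603/20 = 0 ∩ |EF|² = 340]
   → E = (-9, 7)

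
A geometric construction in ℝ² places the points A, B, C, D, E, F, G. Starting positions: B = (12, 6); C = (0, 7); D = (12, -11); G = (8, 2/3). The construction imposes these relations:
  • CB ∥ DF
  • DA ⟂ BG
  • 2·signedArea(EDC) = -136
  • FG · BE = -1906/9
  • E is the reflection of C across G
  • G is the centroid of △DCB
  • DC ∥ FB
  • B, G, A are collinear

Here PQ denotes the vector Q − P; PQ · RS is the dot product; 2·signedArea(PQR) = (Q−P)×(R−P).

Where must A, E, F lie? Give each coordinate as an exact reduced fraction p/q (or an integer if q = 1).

1. A_x = 96/25  [B, G, A are collinear ∩ DA ⟂ BG]
2. A_y = -122/25  [B, G, A are collinear ∩ DA ⟂ BG]
   → A = (96/25, -122/25)
3. E_x = 16  [E is the reflection of C across G]
4. E_y = -17/3  [E is the reflection of C across G]
   → E = (16, -17/3)
5. F_x = 24  [DC ∥ FB ∩ CB ∥ DF]
6. F_y = -12  [DC ∥ FB ∩ CB ∥ DF]
   → F = (24, -12)

A = (96/25, -122/25)
E = (16, -17/3)
F = (24, -12)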